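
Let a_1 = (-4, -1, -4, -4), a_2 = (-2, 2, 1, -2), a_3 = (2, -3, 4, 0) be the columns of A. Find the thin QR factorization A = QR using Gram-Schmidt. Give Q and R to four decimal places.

e_1 = a_1/‖a_1‖ = (-4, -1, -4, -4)/7.0000 = (-0.5714, -0.1429, -0.5714, -0.5714).
r_{12} = e_1·a_2 = 1.4286.
u_2 = a_2 − 1.4286·e_1 = (-1.1837, 2.2041, 1.8163, -1.1837).
‖u_2‖ = 3.3105, so e_2 = (-0.3576, 0.6658, 0.5487, -0.3576).
r_{13} = e_1·a_3 = -3.0000; r_{23} = e_2·a_3 = -0.5178.
u_3 = a_3 + 3.0000·e_1 + 0.5178·e_2 = (0.1006, -3.0838, 2.5698, -1.8994).
‖u_3‖ = 4.4421, so e_3 = (0.0226, -0.6942, 0.5785, -0.4276).

Q = [[-0.5714, -0.3576, 0.0226], [-0.1429, 0.6658, -0.6942], [-0.5714, 0.5487, 0.5785], [-0.5714, -0.3576, -0.4276]], R = [[7.0000, 1.4286, -3.0000], [0.0000, 3.3105, -0.5178], [0.0000, 0.0000, 4.4421]]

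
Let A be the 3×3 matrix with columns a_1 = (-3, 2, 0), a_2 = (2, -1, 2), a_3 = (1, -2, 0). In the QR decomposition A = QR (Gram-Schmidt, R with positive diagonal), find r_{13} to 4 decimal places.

a_1 = (-3, 2, 0); ‖a_1‖ = 3.6056, so q_1 = (-0.8321, 0.5547, 0.0000).
r_{13} = q_1·a_3 = -1.9415.

r_{13} = -1.9415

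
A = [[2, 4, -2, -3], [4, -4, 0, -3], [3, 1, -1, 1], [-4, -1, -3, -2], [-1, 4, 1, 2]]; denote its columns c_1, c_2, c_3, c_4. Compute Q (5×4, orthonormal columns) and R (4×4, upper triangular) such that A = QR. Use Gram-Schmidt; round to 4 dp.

c_1 = (2, 4, 3, -4, -1); ‖c_1‖ = 6.7823, so q_1 = (0.2949, 0.5898, 0.4423, -0.5898, -0.1474).
q_1·c_2 = 0.2949·4 + 0.5898·(-4) + 0.4423·1 + (-0.5898)·(-1) + (-0.1474)·4 = -0.7372.
u_2 = c_2 + 0.7372·q_1 = (4.2174, -3.5652, 1.3261, -1.4348, 3.8913).
‖u_2‖ = 7.0325, so q_2 = (0.5997, -0.5070, 0.1886, -0.2040, 0.5533).
q_1·c_3 = 0.2949·(-2) + 0.5898·0 + 0.4423·(-1) + (-0.5898)·(-3) + (-0.1474)·1 = 0.5898; q_2·c_3 = 0.5997·(-2) + (-0.5070)·0 + 0.1886·(-1) + (-0.2040)·(-3) + 0.5533·1 = -0.2226.
u_3 = c_3 − 0.5898·q_1 + 0.2226·q_2 = (-2.0404, -0.4607, -1.2189, -2.6976, 1.2101).
‖u_3‖ = 3.8213, so q_3 = (-0.5340, -0.1205, -0.3190, -0.7059, 0.3167).
q_1·c_4 = 0.2949·(-3) + 0.5898·(-3) + 0.4423·1 + (-0.5898)·(-2) + (-0.1474)·2 = -1.3270; q_2·c_4 = 0.5997·(-3) + (-0.5070)·(-3) + 0.1886·1 + (-0.2040)·(-2) + 0.5533·2 = 1.4251; q_3·c_4 = (-0.5340)·(-3) + (-0.1205)·(-3) + (-0.3190)·1 + (-0.7059)·(-2) + 0.3167·2 = 3.6897.
u_4 = c_4 + 1.3270·q_1 − 1.4251·q_2 − 3.6897·q_3 = (-1.4931, -1.0501, 2.4952, 0.1128, -0.1526).
‖u_4‖ = 3.0974, so q_4 = (-0.4821, -0.3390, 0.8056, 0.0364, -0.0493).

Q = [[0.2949, 0.5997, -0.5340, -0.4821], [0.5898, -0.5070, -0.1205, -0.3390], [0.4423, 0.1886, -0.3190, 0.8056], [-0.5898, -0.2040, -0.7059, 0.0364], [-0.1474, 0.5533, 0.3167, -0.0493]], R = [[6.7823, -0.7372, 0.5898, -1.3270], [0.0000, 7.0325, -0.2226, 1.4251], [0.0000, 0.0000, 3.8213, 3.6897], [0.0000, 0.0000, 0.0000, 3.0974]]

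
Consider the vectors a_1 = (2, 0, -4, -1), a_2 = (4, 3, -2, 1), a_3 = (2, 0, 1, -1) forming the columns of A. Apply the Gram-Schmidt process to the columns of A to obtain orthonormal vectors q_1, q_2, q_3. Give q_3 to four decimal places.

q_3 = (0.5963, -0.2981, 0.4472, -0.5963)

q_1 = a_1/‖a_1‖ = (2, 0, -4, -1)/4.5826 = (0.4364, 0.0000, -0.8729, -0.2182).
r_{12} = q_1·a_2 = 3.2733.
u_2 = a_2 − 3.2733·q_1 = (2.5714, 3.0000, 0.8571, 1.7143).
‖u_2‖ = 4.3916, so q_2 = (0.5855, 0.6831, 0.1952, 0.3904).
r_{13} = q_1·a_3 = 0.2182; r_{23} = q_2·a_3 = 0.9759.
u_3 = a_3 − 0.2182·q_1 − 0.9759·q_2 = (1.3333, -0.6667, 1.0000, -1.3333).
‖u_3‖ = 2.2361, so q_3 = (0.5963, -0.2981, 0.4472, -0.5963).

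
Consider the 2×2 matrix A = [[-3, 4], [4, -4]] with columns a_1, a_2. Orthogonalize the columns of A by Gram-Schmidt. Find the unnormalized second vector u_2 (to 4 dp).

u_2 = (0.6400, 0.4800)

e_1 = a_1/‖a_1‖ = (-3, 4)/5.0000 = (-0.6000, 0.8000).
r_{12} = e_1·a_2 = -5.6000.
u_2 = a_2 + 5.6000·e_1 = (0.6400, 0.4800).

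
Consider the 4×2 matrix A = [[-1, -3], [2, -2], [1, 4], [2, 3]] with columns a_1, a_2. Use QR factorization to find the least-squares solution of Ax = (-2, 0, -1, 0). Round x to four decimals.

e_1 = a_1/‖a_1‖ = (-1, 2, 1, 2)/3.1623 = (-0.3162, 0.6325, 0.3162, 0.6325).
r_{12} = e_1·a_2 = 2.8460.
u_2 = a_2 − 2.8460·e_1 = (-2.1000, -3.8000, 3.1000, 1.2000).
‖u_2‖ = 5.4681, so e_2 = (-0.3840, -0.6949, 0.5669, 0.2195).
Qᵀb = (0.3162, 0.2012).
Back-substitute: x_2 = 0.2012/5.4681 = 0.0368.
x_1 = (0.3162 − 2.8460·0.0368)/3.1623 = 0.0669.

x = (0.0669, 0.0368)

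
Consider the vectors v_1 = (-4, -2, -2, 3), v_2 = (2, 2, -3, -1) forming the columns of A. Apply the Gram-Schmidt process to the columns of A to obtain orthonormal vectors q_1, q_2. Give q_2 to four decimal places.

q_2 = (0.2306, 0.3689, -0.8992, -0.0461)

v_1 = (-4, -2, -2, 3); ‖v_1‖ = 5.7446, so q_1 = (-0.6963, -0.3482, -0.3482, 0.5222).
q_1·v_2 = (-0.6963)·2 + (-0.3482)·2 + (-0.3482)·(-3) + 0.5222·(-1) = -1.5667.
u_2 = v_2 + 1.5667·q_1 = (0.9091, 1.4545, -3.5455, -0.1818).
‖u_2‖ = 3.9428, so q_2 = (0.2306, 0.3689, -0.8992, -0.0461).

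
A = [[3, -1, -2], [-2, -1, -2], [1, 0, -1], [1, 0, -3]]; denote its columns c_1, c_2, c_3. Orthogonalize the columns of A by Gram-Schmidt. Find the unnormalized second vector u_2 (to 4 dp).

c_1 = (3, -2, 1, 1); ‖c_1‖ = 3.8730, so e_1 = (0.7746, -0.5164, 0.2582, 0.2582).
e_1·c_2 = 0.7746·(-1) + (-0.5164)·(-1) + 0.2582·0 + 0.2582·0 = -0.2582.
u_2 = c_2 + 0.2582·e_1 = (-0.8000, -1.1333, 0.0667, 0.0667).

u_2 = (-0.8000, -1.1333, 0.0667, 0.0667)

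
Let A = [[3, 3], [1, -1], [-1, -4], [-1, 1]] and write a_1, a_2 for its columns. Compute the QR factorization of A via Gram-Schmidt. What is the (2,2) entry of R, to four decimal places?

r_{22} = 4.1130

a_1 = (3, 1, -1, -1); ‖a_1‖ = 3.4641, so q_1 = (0.8660, 0.2887, -0.2887, -0.2887).
q_1·a_2 = 0.8660·3 + 0.2887·(-1) + (-0.2887)·(-4) + (-0.2887)·1 = 3.1754.
u_2 = a_2 − 3.1754·q_1 = (0.2500, -1.9167, -3.0833, 1.9167).
r_{22} = ‖u_2‖ = 4.1130.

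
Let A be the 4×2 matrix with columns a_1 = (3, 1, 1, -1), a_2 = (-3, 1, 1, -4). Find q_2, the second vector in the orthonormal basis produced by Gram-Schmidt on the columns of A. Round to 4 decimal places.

q_1 = a_1/‖a_1‖ = (3, 1, 1, -1)/3.4641 = (0.8660, 0.2887, 0.2887, -0.2887).
r_{12} = q_1·a_2 = -0.8660.
u_2 = a_2 + 0.8660·q_1 = (-2.2500, 1.2500, 1.2500, -4.2500).
‖u_2‖ = 5.1235, so q_2 = (-0.4392, 0.2440, 0.2440, -0.8295).

q_2 = (-0.4392, 0.2440, 0.2440, -0.8295)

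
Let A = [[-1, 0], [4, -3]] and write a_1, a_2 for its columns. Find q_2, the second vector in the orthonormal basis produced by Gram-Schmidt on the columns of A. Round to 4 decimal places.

q_2 = (-0.9701, -0.2425)

a_1 = (-1, 4); ‖a_1‖ = 4.1231, so q_1 = (-0.2425, 0.9701).
q_1·a_2 = (-0.2425)·0 + 0.9701·(-3) = -2.9104.
u_2 = a_2 + 2.9104·q_1 = (-0.7059, -0.1765).
‖u_2‖ = 0.7276, so q_2 = (-0.9701, -0.2425).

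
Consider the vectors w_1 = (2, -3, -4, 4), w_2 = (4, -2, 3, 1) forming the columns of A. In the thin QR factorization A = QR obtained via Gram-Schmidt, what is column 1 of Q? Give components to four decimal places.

e_1 = w_1/‖w_1‖ = (2, -3, -4, 4)/6.7082 = (0.2981, -0.4472, -0.5963, 0.5963).

e_1 = (0.2981, -0.4472, -0.5963, 0.5963)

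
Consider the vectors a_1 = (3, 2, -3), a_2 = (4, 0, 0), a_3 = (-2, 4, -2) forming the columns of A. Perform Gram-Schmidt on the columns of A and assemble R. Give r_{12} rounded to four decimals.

e_1 = a_1/‖a_1‖ = (3, 2, -3)/4.6904 = (0.6396, 0.4264, -0.6396).
r_{12} = e_1·a_2 = 2.5584.

r_{12} = 2.5584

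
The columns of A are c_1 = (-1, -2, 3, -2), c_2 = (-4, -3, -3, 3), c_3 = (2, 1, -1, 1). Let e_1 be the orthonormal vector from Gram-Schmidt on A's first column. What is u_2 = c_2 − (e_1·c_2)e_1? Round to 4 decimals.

u_2 = (-4.2778, -3.5556, -2.1667, 2.4444)

e_1 = c_1/‖c_1‖ = (-1, -2, 3, -2)/4.2426 = (-0.2357, -0.4714, 0.7071, -0.4714).
r_{12} = e_1·c_2 = -1.1785.
u_2 = c_2 + 1.1785·e_1 = (-4.2778, -3.5556, -2.1667, 2.4444).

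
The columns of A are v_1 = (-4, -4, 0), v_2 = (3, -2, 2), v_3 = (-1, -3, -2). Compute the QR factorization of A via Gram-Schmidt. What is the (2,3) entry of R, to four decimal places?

v_1 = (-4, -4, 0); ‖v_1‖ = 5.6569, so q_1 = (-0.7071, -0.7071, 0.0000).
q_1·v_2 = (-0.7071)·3 + (-0.7071)·(-2) + 0.0000·2 = -0.7071.
u_2 = v_2 + 0.7071·q_1 = (2.5000, -2.5000, 2.0000).
‖u_2‖ = 4.0620, so q_2 = (0.6155, -0.6155, 0.4924).
r_{23} = q_2·v_3 = 0.2462.

r_{23} = 0.2462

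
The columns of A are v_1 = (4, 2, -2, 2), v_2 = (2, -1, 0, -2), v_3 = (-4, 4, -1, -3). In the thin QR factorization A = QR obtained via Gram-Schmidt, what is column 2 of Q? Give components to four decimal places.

q_2 = (0.5760, -0.3840, 0.0480, -0.7200)

v_1 = (4, 2, -2, 2); ‖v_1‖ = 5.2915, so q_1 = (0.7559, 0.3780, -0.3780, 0.3780).
q_1·v_2 = 0.7559·2 + 0.3780·(-1) + (-0.3780)·0 + 0.3780·(-2) = 0.3780.
u_2 = v_2 − 0.3780·q_1 = (1.7143, -1.1429, 0.1429, -2.1429).
‖u_2‖ = 2.9761, so q_2 = (0.5760, -0.3840, 0.0480, -0.7200).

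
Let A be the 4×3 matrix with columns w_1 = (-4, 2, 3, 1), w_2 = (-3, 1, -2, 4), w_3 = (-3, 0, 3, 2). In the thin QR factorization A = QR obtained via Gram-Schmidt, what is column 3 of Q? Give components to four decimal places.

q_3 = (0.0810, -0.7518, 0.4511, 0.4742)

w_1 = (-4, 2, 3, 1); ‖w_1‖ = 5.4772, so q_1 = (-0.7303, 0.3651, 0.5477, 0.1826).
q_1·w_2 = (-0.7303)·(-3) + 0.3651·1 + 0.5477·(-2) + 0.1826·4 = 2.1909.
u_2 = w_2 − 2.1909·q_1 = (-1.4000, 0.2000, -3.2000, 3.6000).
‖u_2‖ = 5.0200, so q_2 = (-0.2789, 0.0398, -0.6375, 0.7171).
q_1·w_3 = (-0.7303)·(-3) + 0.3651·0 + 0.5477·3 + 0.1826·2 = 4.1992; q_2·w_3 = (-0.2789)·(-3) + 0.0398·0 + (-0.6375)·3 + 0.7171·2 = 0.3586.
u_3 = w_3 − 4.1992·q_1 − 0.3586·q_2 = (0.1667, -1.5476, 0.9286, 0.9762).
‖u_3‖ = 2.0587, so q_3 = (0.0810, -0.7518, 0.4511, 0.4742).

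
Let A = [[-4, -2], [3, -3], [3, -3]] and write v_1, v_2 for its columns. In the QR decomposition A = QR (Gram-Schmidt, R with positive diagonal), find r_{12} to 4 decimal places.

v_1 = (-4, 3, 3); ‖v_1‖ = 5.8310, so e_1 = (-0.6860, 0.5145, 0.5145).
r_{12} = e_1·v_2 = -1.7150.

r_{12} = -1.7150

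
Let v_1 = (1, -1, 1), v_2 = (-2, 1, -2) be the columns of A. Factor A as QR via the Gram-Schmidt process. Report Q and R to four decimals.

Q = [[0.5774, -0.4082], [-0.5774, -0.8165], [0.5774, -0.4082]], R = [[1.7321, -2.8868], [0.0000, 0.8165]]

e_1 = v_1/‖v_1‖ = (1, -1, 1)/1.7321 = (0.5774, -0.5774, 0.5774).
r_{12} = e_1·v_2 = -2.8868.
u_2 = v_2 + 2.8868·e_1 = (-0.3333, -0.6667, -0.3333).
‖u_2‖ = 0.8165, so e_2 = (-0.4082, -0.8165, -0.4082).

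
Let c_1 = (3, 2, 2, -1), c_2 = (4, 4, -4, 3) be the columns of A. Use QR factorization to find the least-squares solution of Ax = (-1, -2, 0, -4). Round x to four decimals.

x = (0.0476, -0.4286)

c_1 = (3, 2, 2, -1); ‖c_1‖ = 4.2426, so q_1 = (0.7071, 0.4714, 0.4714, -0.2357).
q_1·c_2 = 0.7071·4 + 0.4714·4 + 0.4714·(-4) + (-0.2357)·3 = 2.1213.
u_2 = c_2 − 2.1213·q_1 = (2.5000, 3.0000, -5.0000, 3.5000).
‖u_2‖ = 7.2457, so q_2 = (0.3450, 0.4140, -0.6901, 0.4830).
Qᵀb = (-0.7071, -3.1053).
Back-substitute: x_2 = -3.1053/7.2457 = -0.4286.
x_1 = (-0.7071 − 2.1213·(-0.4286))/4.2426 = 0.0476.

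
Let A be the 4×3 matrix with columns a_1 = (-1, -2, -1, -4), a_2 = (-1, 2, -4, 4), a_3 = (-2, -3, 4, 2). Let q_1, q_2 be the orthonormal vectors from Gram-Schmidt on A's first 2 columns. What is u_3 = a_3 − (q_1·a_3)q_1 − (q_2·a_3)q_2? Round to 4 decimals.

u_3 = (-3.1070, -3.0136, 1.2428, 1.9728)

q_1 = a_1/‖a_1‖ = (-1, -2, -1, -4)/4.6904 = (-0.2132, -0.4264, -0.2132, -0.8528).
r_{12} = q_1·a_2 = -3.1980.
u_2 = a_2 + 3.1980·q_1 = (-1.6818, 0.6364, -4.6818, 1.2727).
‖u_2‖ = 5.1742, so q_2 = (-0.3250, 0.1230, -0.9048, 0.2460).
r_{13} = q_1·a_3 = -0.8528; r_{23} = q_2·a_3 = -2.8463.
u_3 = a_3 + 0.8528·q_1 + 2.8463·q_2 = (-3.1070, -3.0136, 1.2428, 1.9728).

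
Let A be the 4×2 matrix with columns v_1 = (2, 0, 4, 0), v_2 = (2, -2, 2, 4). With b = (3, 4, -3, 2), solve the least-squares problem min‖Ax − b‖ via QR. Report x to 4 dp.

x = (-0.4038, 0.1731)

q_1 = v_1/‖v_1‖ = (2, 0, 4, 0)/4.4721 = (0.4472, 0.0000, 0.8944, 0.0000).
r_{12} = q_1·v_2 = 2.6833.
u_2 = v_2 − 2.6833·q_1 = (0.8000, -2.0000, -0.4000, 4.0000).
‖u_2‖ = 4.5607, so q_2 = (0.1754, -0.4385, -0.0877, 0.8771).
Qᵀb = (-1.3416, 0.7894).
Back-substitute: x_2 = 0.7894/4.5607 = 0.1731.
x_1 = (-1.3416 − 2.6833·0.1731)/4.4721 = -0.4038.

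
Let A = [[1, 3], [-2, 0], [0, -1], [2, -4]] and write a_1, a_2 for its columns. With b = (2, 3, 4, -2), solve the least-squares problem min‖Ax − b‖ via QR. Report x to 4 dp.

x = (-0.7560, 0.2392)

q_1 = a_1/‖a_1‖ = (1, -2, 0, 2)/3.0000 = (0.3333, -0.6667, 0.0000, 0.6667).
r_{12} = q_1·a_2 = -1.6667.
u_2 = a_2 + 1.6667·q_1 = (3.5556, -1.1111, -1.0000, -2.8889).
‖u_2‖ = 4.8189, so q_2 = (0.7378, -0.2306, -0.2075, -0.5995).
Qᵀb = (-2.6667, 1.1529).
Back-substitute: x_2 = 1.1529/4.8189 = 0.2392.
x_1 = (-2.6667 + 1.6667·0.2392)/3.0000 = -0.7560.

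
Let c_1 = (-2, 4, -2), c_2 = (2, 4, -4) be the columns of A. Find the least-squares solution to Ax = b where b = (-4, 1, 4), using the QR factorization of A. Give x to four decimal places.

c_1 = (-2, 4, -2); ‖c_1‖ = 4.8990, so q_1 = (-0.4082, 0.8165, -0.4082).
q_1·c_2 = (-0.4082)·2 + 0.8165·4 + (-0.4082)·(-4) = 4.0825.
u_2 = c_2 − 4.0825·q_1 = (3.6667, 0.6667, -2.3333).
‖u_2‖ = 4.3970, so q_2 = (0.8339, 0.1516, -0.5307).
Qᵀb = (0.8165, -5.3067).
Back-substitute: x_2 = -5.3067/4.3970 = -1.2069.
x_1 = (0.8165 − 4.0825·(-1.2069))/4.8990 = 1.1724.

x = (1.1724, -1.2069)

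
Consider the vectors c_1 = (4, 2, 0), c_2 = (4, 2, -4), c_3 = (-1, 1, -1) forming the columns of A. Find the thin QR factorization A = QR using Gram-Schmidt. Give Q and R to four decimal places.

e_1 = c_1/‖c_1‖ = (4, 2, 0)/4.4721 = (0.8944, 0.4472, 0.0000).
r_{12} = e_1·c_2 = 4.4721.
u_2 = c_2 − 4.4721·e_1 = (0.0000, 0.0000, -4.0000).
‖u_2‖ = 4.0000, so e_2 = (0.0000, 0.0000, -1.0000).
r_{13} = e_1·c_3 = -0.4472; r_{23} = e_2·c_3 = 1.0000.
u_3 = c_3 + 0.4472·e_1 − 1.0000·e_2 = (-0.6000, 1.2000, 0.0000).
‖u_3‖ = 1.3416, so e_3 = (-0.4472, 0.8944, 0.0000).

Q = [[0.8944, 0.0000, -0.4472], [0.4472, 0.0000, 0.8944], [0.0000, -1.0000, 0.0000]], R = [[4.4721, 4.4721, -0.4472], [0.0000, 4.0000, 1.0000], [0.0000, 0.0000, 1.3416]]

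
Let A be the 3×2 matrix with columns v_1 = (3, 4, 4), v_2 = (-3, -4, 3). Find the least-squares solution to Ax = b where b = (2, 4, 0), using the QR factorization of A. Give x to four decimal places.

x = (0.3771, -0.5029)

v_1 = (3, 4, 4); ‖v_1‖ = 6.4031, so q_1 = (0.4685, 0.6247, 0.6247).
q_1·v_2 = 0.4685·(-3) + 0.6247·(-4) + 0.6247·3 = -2.0303.
u_2 = v_2 + 2.0303·q_1 = (-2.0488, -2.7317, 4.2683).
‖u_2‖ = 5.4661, so q_2 = (-0.3748, -0.4998, 0.7809).
Qᵀb = (3.4358, -2.7487).
Back-substitute: x_2 = -2.7487/5.4661 = -0.5029.
x_1 = (3.4358 + 2.0303·(-0.5029))/6.4031 = 0.3771.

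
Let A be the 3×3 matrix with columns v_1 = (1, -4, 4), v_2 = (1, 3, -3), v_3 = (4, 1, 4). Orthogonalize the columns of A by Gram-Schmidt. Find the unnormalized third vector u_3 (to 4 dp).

v_1 = (1, -4, 4); ‖v_1‖ = 5.7446, so e_1 = (0.1741, -0.6963, 0.6963).
e_1·v_2 = 0.1741·1 + (-0.6963)·3 + 0.6963·(-3) = -4.0038.
u_2 = v_2 + 4.0038·e_1 = (1.6970, 0.2121, -0.2121).
‖u_2‖ = 1.7233, so e_2 = (0.9847, 0.1231, -0.1231).
e_1·v_3 = 0.1741·4 + (-0.6963)·1 + 0.6963·4 = 2.7852; e_2·v_3 = 0.9847·4 + 0.1231·1 + (-0.1231)·4 = 3.5697.
u_3 = v_3 − 2.7852·e_1 − 3.5697·e_2 = (0.0000, 2.5000, 2.5000).

u_3 = (0.0000, 2.5000, 2.5000)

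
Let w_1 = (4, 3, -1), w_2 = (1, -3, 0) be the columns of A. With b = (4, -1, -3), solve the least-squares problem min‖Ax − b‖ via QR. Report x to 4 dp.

x = (0.8298, 1.1149)

e_1 = w_1/‖w_1‖ = (4, 3, -1)/5.0990 = (0.7845, 0.5883, -0.1961).
r_{12} = e_1·w_2 = -0.9806.
u_2 = w_2 + 0.9806·e_1 = (1.7692, -2.4231, -0.1923).
‖u_2‖ = 3.0064, so e_2 = (0.5885, -0.8060, -0.0640).
Qᵀb = (3.1379, 3.3518).
Back-substitute: x_2 = 3.3518/3.0064 = 1.1149.
x_1 = (3.1379 + 0.9806·1.1149)/5.0990 = 0.8298.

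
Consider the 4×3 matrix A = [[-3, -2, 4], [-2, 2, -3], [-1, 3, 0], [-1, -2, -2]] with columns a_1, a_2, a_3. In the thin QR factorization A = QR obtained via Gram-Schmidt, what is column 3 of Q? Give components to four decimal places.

a_1 = (-3, -2, -1, -1); ‖a_1‖ = 3.8730, so e_1 = (-0.7746, -0.5164, -0.2582, -0.2582).
e_1·a_2 = (-0.7746)·(-2) + (-0.5164)·2 + (-0.2582)·3 + (-0.2582)·(-2) = 0.2582.
u_2 = a_2 − 0.2582·e_1 = (-1.8000, 2.1333, 3.0667, -1.9333).
‖u_2‖ = 4.5753, so e_2 = (-0.3934, 0.4663, 0.6703, -0.4226).
e_1·a_3 = (-0.7746)·4 + (-0.5164)·(-3) + (-0.2582)·0 + (-0.2582)·(-2) = -1.0328; e_2·a_3 = (-0.3934)·4 + 0.4663·(-3) + 0.6703·0 + (-0.4226)·(-2) = -2.1274.
u_3 = a_3 + 1.0328·e_1 + 2.1274·e_2 = (2.3631, -2.5414, 1.1592, -3.1656).
‖u_3‖ = 4.8381, so e_3 = (0.4884, -0.5253, 0.2396, -0.6543).

e_3 = (0.4884, -0.5253, 0.2396, -0.6543)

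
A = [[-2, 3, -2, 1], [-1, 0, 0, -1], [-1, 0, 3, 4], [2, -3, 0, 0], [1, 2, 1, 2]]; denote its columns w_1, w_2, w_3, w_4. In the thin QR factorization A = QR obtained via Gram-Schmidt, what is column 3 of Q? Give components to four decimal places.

w_1 = (-2, -1, -1, 2, 1); ‖w_1‖ = 3.3166, so e_1 = (-0.6030, -0.3015, -0.3015, 0.6030, 0.3015).
e_1·w_2 = (-0.6030)·3 + (-0.3015)·0 + (-0.3015)·0 + 0.6030·(-3) + 0.3015·2 = -3.0151.
u_2 = w_2 + 3.0151·e_1 = (1.1818, -0.9091, -0.9091, -1.1818, 2.9091).
‖u_2‖ = 3.5929, so e_2 = (0.3289, -0.2530, -0.2530, -0.3289, 0.8097).
e_1·w_3 = (-0.6030)·(-2) + (-0.3015)·0 + (-0.3015)·3 + 0.6030·0 + 0.3015·1 = 0.6030; e_2·w_3 = 0.3289·(-2) + (-0.2530)·0 + (-0.2530)·3 + (-0.3289)·0 + 0.8097·1 = -0.6073.
u_3 = w_3 − 0.6030·e_1 + 0.6073·e_2 = (-1.4366, 0.0282, 3.0282, -0.5634, 1.3099).
‖u_3‖ = 3.6425, so e_3 = (-0.3944, 0.0077, 0.8313, -0.1547, 0.3596).

e_3 = (-0.3944, 0.0077, 0.8313, -0.1547, 0.3596)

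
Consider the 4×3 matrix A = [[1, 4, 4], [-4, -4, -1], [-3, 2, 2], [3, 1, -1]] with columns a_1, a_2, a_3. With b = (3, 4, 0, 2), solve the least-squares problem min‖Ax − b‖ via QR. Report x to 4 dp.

e_1 = a_1/‖a_1‖ = (1, -4, -3, 3)/5.9161 = (0.1690, -0.6761, -0.5071, 0.5071).
r_{12} = e_1·a_2 = 2.8735.
u_2 = a_2 − 2.8735·e_1 = (3.5143, -2.0571, 3.4571, -0.4571).
‖u_2‖ = 5.3612, so e_2 = (0.6555, -0.3837, 0.6448, -0.0853).
r_{13} = e_1·a_3 = -0.1690; r_{23} = e_2·a_3 = 4.3807.
u_3 = a_3 + 0.1690·e_1 − 4.3807·e_2 = (1.1571, 0.5666, -0.9105, -0.5408).
‖u_3‖ = 1.6677, so e_3 = (0.6938, 0.3397, -0.5460, -0.3242).
Qᵀb = (-1.1832, 0.2611, 2.7919).
Back-substitute: x_3 = 2.7919/1.6677 = 1.6741.
x_2 = (0.2611 − 4.3807·1.6741)/5.3612 = -1.3192.
x_1 = (-1.1832 − 2.8735·(-1.3192) + 0.1690·1.6741)/5.9161 = 0.4886.

x = (0.4886, -1.3192, 1.6741)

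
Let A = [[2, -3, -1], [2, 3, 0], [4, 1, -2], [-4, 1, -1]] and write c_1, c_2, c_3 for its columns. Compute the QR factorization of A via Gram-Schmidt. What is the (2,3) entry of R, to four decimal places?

r_{23} = 0.0000

c_1 = (2, 2, 4, -4); ‖c_1‖ = 6.3246, so q_1 = (0.3162, 0.3162, 0.6325, -0.6325).
q_1·c_2 = 0.3162·(-3) + 0.3162·3 + 0.6325·1 + (-0.6325)·1 = 0.0000.
u_2 = c_2 − 0.0000·q_1 = (-3.0000, 3.0000, 1.0000, 1.0000).
‖u_2‖ = 4.4721, so q_2 = (-0.6708, 0.6708, 0.2236, 0.2236).
r_{23} = q_2·c_3 = 0.0000.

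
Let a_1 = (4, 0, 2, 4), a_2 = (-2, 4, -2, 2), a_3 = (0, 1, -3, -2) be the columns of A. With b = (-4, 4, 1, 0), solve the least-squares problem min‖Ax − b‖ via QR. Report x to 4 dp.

x = (-0.6728, 0.9012, -0.9877)

a_1 = (4, 0, 2, 4); ‖a_1‖ = 6.0000, so e_1 = (0.6667, 0.0000, 0.3333, 0.6667).
e_1·a_2 = 0.6667·(-2) + 0.0000·4 + 0.3333·(-2) + 0.6667·2 = -0.6667.
u_2 = a_2 + 0.6667·e_1 = (-1.5556, 4.0000, -1.7778, 2.4444).
‖u_2‖ = 5.2493, so e_2 = (-0.2963, 0.7620, -0.3387, 0.4657).
e_1·a_3 = 0.6667·0 + 0.0000·1 + 0.3333·(-3) + 0.6667·(-2) = -2.3333; e_2·a_3 = (-0.2963)·0 + 0.7620·1 + (-0.3387)·(-3) + 0.4657·(-2) = 0.8467.
u_3 = a_3 + 2.3333·e_1 − 0.8467·e_2 = (1.8065, 0.3548, -1.9355, -0.8387).
‖u_3‖ = 2.7998, so e_3 = (0.6452, 0.1267, -0.6913, -0.2996).
Qᵀb = (-2.3333, 3.8947, -2.7652).
Back-substitute: x_3 = -2.7652/2.7998 = -0.9877.
x_2 = (3.8947 − 0.8467·(-0.9877))/5.2493 = 0.9012.
x_1 = (-2.3333 + 0.6667·0.9012 + 2.3333·(-0.9877))/6.0000 = -0.6728.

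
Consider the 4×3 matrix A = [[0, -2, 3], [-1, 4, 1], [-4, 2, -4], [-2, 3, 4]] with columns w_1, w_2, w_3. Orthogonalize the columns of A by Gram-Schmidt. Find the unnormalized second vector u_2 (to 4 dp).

u_2 = (-2.0000, 3.1429, -1.4286, 1.2857)

e_1 = w_1/‖w_1‖ = (0, -1, -4, -2)/4.5826 = (0.0000, -0.2182, -0.8729, -0.4364).
r_{12} = e_1·w_2 = -3.9279.
u_2 = w_2 + 3.9279·e_1 = (-2.0000, 3.1429, -1.4286, 1.2857).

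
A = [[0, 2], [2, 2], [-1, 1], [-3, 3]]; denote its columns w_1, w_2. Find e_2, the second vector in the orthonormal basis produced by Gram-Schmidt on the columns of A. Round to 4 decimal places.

e_2 = (0.5092, 0.7274, 0.1455, 0.4364)

w_1 = (0, 2, -1, -3); ‖w_1‖ = 3.7417, so e_1 = (0.0000, 0.5345, -0.2673, -0.8018).
e_1·w_2 = 0.0000·2 + 0.5345·2 + (-0.2673)·1 + (-0.8018)·3 = -1.6036.
u_2 = w_2 + 1.6036·e_1 = (2.0000, 2.8571, 0.5714, 1.7143).
‖u_2‖ = 3.9279, so e_2 = (0.5092, 0.7274, 0.1455, 0.4364).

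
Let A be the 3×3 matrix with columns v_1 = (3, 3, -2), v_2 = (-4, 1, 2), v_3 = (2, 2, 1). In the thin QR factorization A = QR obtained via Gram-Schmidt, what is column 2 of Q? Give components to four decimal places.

v_1 = (3, 3, -2); ‖v_1‖ = 4.6904, so q_1 = (0.6396, 0.6396, -0.4264).
q_1·v_2 = 0.6396·(-4) + 0.6396·1 + (-0.4264)·2 = -2.7716.
u_2 = v_2 + 2.7716·q_1 = (-2.2273, 2.7727, 0.8182).
‖u_2‖ = 3.6494, so q_2 = (-0.6103, 0.7598, 0.2242).

q_2 = (-0.6103, 0.7598, 0.2242)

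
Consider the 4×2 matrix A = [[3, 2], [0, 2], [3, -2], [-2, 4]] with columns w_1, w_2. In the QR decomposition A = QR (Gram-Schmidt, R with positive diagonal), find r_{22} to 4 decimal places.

w_1 = (3, 0, 3, -2); ‖w_1‖ = 4.6904, so e_1 = (0.6396, 0.0000, 0.6396, -0.4264).
e_1·w_2 = 0.6396·2 + 0.0000·2 + 0.6396·(-2) + (-0.4264)·4 = -1.7056.
u_2 = w_2 + 1.7056·e_1 = (3.0909, 2.0000, -0.9091, 3.2727).
r_{22} = ‖u_2‖ = 5.0091.

r_{22} = 5.0091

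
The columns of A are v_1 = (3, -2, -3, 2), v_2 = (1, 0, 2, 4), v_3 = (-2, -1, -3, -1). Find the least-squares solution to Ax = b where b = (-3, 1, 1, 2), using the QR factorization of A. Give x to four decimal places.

x = (-0.7061, 1.0724, 0.9991)

v_1 = (3, -2, -3, 2); ‖v_1‖ = 5.0990, so q_1 = (0.5883, -0.3922, -0.5883, 0.3922).
q_1·v_2 = 0.5883·1 + (-0.3922)·0 + (-0.5883)·2 + 0.3922·4 = 0.9806.
u_2 = v_2 − 0.9806·q_1 = (0.4231, 0.3846, 2.5769, 3.6154).
‖u_2‖ = 4.4764, so q_2 = (0.0945, 0.0859, 0.5757, 0.8076).
q_1·v_3 = 0.5883·(-2) + (-0.3922)·(-1) + (-0.5883)·(-3) + 0.3922·(-1) = 0.5883; q_2·v_3 = 0.0945·(-2) + 0.0859·(-1) + 0.5757·(-3) + 0.8076·(-1) = -2.8096.
u_3 = v_3 − 0.5883·q_1 + 2.8096·q_2 = (-2.0806, -0.5278, -1.0365, 1.0384).
‖u_3‖ = 2.6000, so q_3 = (-0.8002, -0.2030, -0.3986, 0.3994).
Qᵀb = (-1.9612, 1.9933, 2.5978).
Back-substitute: x_3 = 2.5978/2.6000 = 0.9991.
x_2 = (1.9933 + 2.8096·0.9991)/4.4764 = 1.0724.
x_1 = (-1.9612 − 0.9806·1.0724 − 0.5883·0.9991)/5.0990 = -0.7061.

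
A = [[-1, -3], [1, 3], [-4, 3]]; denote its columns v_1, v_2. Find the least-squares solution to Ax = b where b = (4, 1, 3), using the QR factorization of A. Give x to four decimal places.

v_1 = (-1, 1, -4); ‖v_1‖ = 4.2426, so e_1 = (-0.2357, 0.2357, -0.9428).
e_1·v_2 = (-0.2357)·(-3) + 0.2357·3 + (-0.9428)·3 = -1.4142.
u_2 = v_2 + 1.4142·e_1 = (-3.3333, 3.3333, 1.6667).
‖u_2‖ = 5.0000, so e_2 = (-0.6667, 0.6667, 0.3333).
Qᵀb = (-3.5355, -1.0000).
Back-substitute: x_2 = -1.0000/5.0000 = -0.2000.
x_1 = (-3.5355 + 1.4142·(-0.2000))/4.2426 = -0.9000.

x = (-0.9000, -0.2000)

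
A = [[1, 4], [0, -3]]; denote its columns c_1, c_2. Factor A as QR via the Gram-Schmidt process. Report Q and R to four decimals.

Q = [[1.0000, 0.0000], [0.0000, -1.0000]], R = [[1.0000, 4.0000], [0.0000, 3.0000]]

e_1 = c_1/‖c_1‖ = (1, 0)/1.0000 = (1.0000, 0.0000).
r_{12} = e_1·c_2 = 4.0000.
u_2 = c_2 − 4.0000·e_1 = (0.0000, -3.0000).
‖u_2‖ = 3.0000, so e_2 = (0.0000, -1.0000).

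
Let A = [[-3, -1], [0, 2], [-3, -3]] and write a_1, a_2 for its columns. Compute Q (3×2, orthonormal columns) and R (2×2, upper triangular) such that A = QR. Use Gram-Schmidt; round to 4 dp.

a_1 = (-3, 0, -3); ‖a_1‖ = 4.2426, so e_1 = (-0.7071, 0.0000, -0.7071).
e_1·a_2 = (-0.7071)·(-1) + 0.0000·2 + (-0.7071)·(-3) = 2.8284.
u_2 = a_2 − 2.8284·e_1 = (1.0000, 2.0000, -1.0000).
‖u_2‖ = 2.4495, so e_2 = (0.4082, 0.8165, -0.4082).

Q = [[-0.7071, 0.4082], [0.0000, 0.8165], [-0.7071, -0.4082]], R = [[4.2426, 2.8284], [0.0000, 2.4495]]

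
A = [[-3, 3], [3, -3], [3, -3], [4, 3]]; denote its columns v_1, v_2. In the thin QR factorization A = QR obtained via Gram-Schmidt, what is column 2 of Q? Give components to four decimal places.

q_1 = v_1/‖v_1‖ = (-3, 3, 3, 4)/6.5574 = (-0.4575, 0.4575, 0.4575, 0.6100).
r_{12} = q_1·v_2 = -2.2875.
u_2 = v_2 + 2.2875·q_1 = (1.9535, -1.9535, -1.9535, 4.3953).
‖u_2‖ = 5.5468, so q_2 = (0.3522, -0.3522, -0.3522, 0.7924).

q_2 = (0.3522, -0.3522, -0.3522, 0.7924)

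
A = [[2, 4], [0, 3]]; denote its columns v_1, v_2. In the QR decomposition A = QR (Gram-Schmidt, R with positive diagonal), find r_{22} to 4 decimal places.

v_1 = (2, 0); ‖v_1‖ = 2.0000, so e_1 = (1.0000, 0.0000).
e_1·v_2 = 1.0000·4 + 0.0000·3 = 4.0000.
u_2 = v_2 − 4.0000·e_1 = (0.0000, 3.0000).
r_{22} = ‖u_2‖ = 3.0000.

r_{22} = 3.0000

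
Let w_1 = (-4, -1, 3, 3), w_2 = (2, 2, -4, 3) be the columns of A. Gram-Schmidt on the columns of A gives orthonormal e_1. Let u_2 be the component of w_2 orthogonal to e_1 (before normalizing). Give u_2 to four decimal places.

w_1 = (-4, -1, 3, 3); ‖w_1‖ = 5.9161, so e_1 = (-0.6761, -0.1690, 0.5071, 0.5071).
e_1·w_2 = (-0.6761)·2 + (-0.1690)·2 + 0.5071·(-4) + 0.5071·3 = -2.1974.
u_2 = w_2 + 2.1974·e_1 = (0.5143, 1.6286, -2.8857, 4.1143).

u_2 = (0.5143, 1.6286, -2.8857, 4.1143)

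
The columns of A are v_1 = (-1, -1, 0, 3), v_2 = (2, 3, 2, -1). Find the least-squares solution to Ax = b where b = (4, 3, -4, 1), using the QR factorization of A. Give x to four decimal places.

x = (-0.0597, 0.4179)

v_1 = (-1, -1, 0, 3); ‖v_1‖ = 3.3166, so e_1 = (-0.3015, -0.3015, 0.0000, 0.9045).
e_1·v_2 = (-0.3015)·2 + (-0.3015)·3 + 0.0000·2 + 0.9045·(-1) = -2.4121.
u_2 = v_2 + 2.4121·e_1 = (1.2727, 2.2727, 2.0000, 1.1818).
‖u_2‖ = 3.4902, so e_2 = (0.3647, 0.6512, 0.5730, 0.3386).
Qᵀb = (-1.2060, 1.4586).
Back-substitute: x_2 = 1.4586/3.4902 = 0.4179.
x_1 = (-1.2060 + 2.4121·0.4179)/3.3166 = -0.0597.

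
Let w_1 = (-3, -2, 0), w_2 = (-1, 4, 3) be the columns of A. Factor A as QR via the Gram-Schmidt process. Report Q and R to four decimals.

w_1 = (-3, -2, 0); ‖w_1‖ = 3.6056, so e_1 = (-0.8321, -0.5547, 0.0000).
e_1·w_2 = (-0.8321)·(-1) + (-0.5547)·4 + 0.0000·3 = -1.3868.
u_2 = w_2 + 1.3868·e_1 = (-2.1538, 3.2308, 3.0000).
‖u_2‖ = 4.9068, so e_2 = (-0.4389, 0.6584, 0.6114).

Q = [[-0.8321, -0.4389], [-0.5547, 0.6584], [0.0000, 0.6114]], R = [[3.6056, -1.3868], [0.0000, 4.9068]]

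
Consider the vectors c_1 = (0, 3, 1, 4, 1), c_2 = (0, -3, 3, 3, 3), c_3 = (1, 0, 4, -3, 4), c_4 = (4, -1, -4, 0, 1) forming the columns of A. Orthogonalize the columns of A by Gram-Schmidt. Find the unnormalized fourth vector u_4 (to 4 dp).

e_1 = c_1/‖c_1‖ = (0, 3, 1, 4, 1)/5.1962 = (0.0000, 0.5774, 0.1925, 0.7698, 0.1925).
r_{12} = e_1·c_2 = 1.7321.
u_2 = c_2 − 1.7321·e_1 = (0.0000, -4.0000, 2.6667, 1.6667, 2.6667).
‖u_2‖ = 5.7446, so e_2 = (0.0000, -0.6963, 0.4642, 0.2901, 0.4642).
r_{13} = e_1·c_3 = -0.7698; r_{23} = e_2·c_3 = 2.8433.
u_3 = c_3 + 0.7698·e_1 − 2.8433·e_2 = (1.0000, 2.4242, 2.8283, -3.2323, 2.8283).
‖u_3‖ = 5.7726, so e_3 = (0.1732, 0.4200, 0.4899, -0.5599, 0.4899).
r_{14} = e_1·c_4 = -1.1547; r_{24} = e_2·c_4 = -0.6963; r_{34} = e_3·c_4 = -1.1969.
u_4 = c_4 + 1.1547·e_1 + 0.6963·e_2 + 1.1969·e_3 = (4.2073, -0.3156, -2.8681, 0.4207, 2.1319).

u_4 = (4.2073, -0.3156, -2.8681, 0.4207, 2.1319)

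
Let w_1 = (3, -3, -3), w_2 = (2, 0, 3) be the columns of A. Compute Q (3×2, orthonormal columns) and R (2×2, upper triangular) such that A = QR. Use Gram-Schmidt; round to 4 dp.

Q = [[0.5774, 0.6556], [-0.5774, -0.0937], [-0.5774, 0.7493]], R = [[5.1962, -0.5774], [0.0000, 3.5590]]

w_1 = (3, -3, -3); ‖w_1‖ = 5.1962, so q_1 = (0.5774, -0.5774, -0.5774).
q_1·w_2 = 0.5774·2 + (-0.5774)·0 + (-0.5774)·3 = -0.5774.
u_2 = w_2 + 0.5774·q_1 = (2.3333, -0.3333, 2.6667).
‖u_2‖ = 3.5590, so q_2 = (0.6556, -0.0937, 0.7493).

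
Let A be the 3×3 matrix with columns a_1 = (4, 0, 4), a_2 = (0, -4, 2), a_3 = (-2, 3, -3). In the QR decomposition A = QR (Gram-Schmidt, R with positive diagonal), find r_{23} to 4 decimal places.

e_1 = a_1/‖a_1‖ = (4, 0, 4)/5.6569 = (0.7071, 0.0000, 0.7071).
r_{12} = e_1·a_2 = 1.4142.
u_2 = a_2 − 1.4142·e_1 = (-1.0000, -4.0000, 1.0000).
‖u_2‖ = 4.2426, so e_2 = (-0.2357, -0.9428, 0.2357).
r_{23} = e_2·a_3 = -3.0641.

r_{23} = -3.0641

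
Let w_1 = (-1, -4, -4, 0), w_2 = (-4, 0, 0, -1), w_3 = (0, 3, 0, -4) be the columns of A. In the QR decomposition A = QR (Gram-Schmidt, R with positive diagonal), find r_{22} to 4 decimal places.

r_{22} = 4.0639

w_1 = (-1, -4, -4, 0); ‖w_1‖ = 5.7446, so q_1 = (-0.1741, -0.6963, -0.6963, 0.0000).
q_1·w_2 = (-0.1741)·(-4) + (-0.6963)·0 + (-0.6963)·0 + 0.0000·(-1) = 0.6963.
u_2 = w_2 − 0.6963·q_1 = (-3.8788, 0.4848, 0.4848, -1.0000).
r_{22} = ‖u_2‖ = 4.0639.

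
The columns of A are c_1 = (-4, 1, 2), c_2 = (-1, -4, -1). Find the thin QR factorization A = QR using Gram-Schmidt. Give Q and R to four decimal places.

Q = [[-0.8729, -0.3272], [0.2182, -0.9253], [0.4364, -0.1918]], R = [[4.5826, -0.4364], [0.0000, 4.2201]]

c_1 = (-4, 1, 2); ‖c_1‖ = 4.5826, so e_1 = (-0.8729, 0.2182, 0.4364).
e_1·c_2 = (-0.8729)·(-1) + 0.2182·(-4) + 0.4364·(-1) = -0.4364.
u_2 = c_2 + 0.4364·e_1 = (-1.3810, -3.9048, -0.8095).
‖u_2‖ = 4.2201, so e_2 = (-0.3272, -0.9253, -0.1918).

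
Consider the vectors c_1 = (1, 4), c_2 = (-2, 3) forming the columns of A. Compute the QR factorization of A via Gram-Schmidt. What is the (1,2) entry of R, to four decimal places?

r_{12} = 2.4254

c_1 = (1, 4); ‖c_1‖ = 4.1231, so e_1 = (0.2425, 0.9701).
r_{12} = e_1·c_2 = 2.4254.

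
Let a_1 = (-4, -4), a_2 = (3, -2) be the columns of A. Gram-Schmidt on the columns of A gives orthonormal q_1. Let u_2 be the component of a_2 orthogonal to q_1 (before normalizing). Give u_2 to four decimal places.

u_2 = (2.5000, -2.5000)

a_1 = (-4, -4); ‖a_1‖ = 5.6569, so q_1 = (-0.7071, -0.7071).
q_1·a_2 = (-0.7071)·3 + (-0.7071)·(-2) = -0.7071.
u_2 = a_2 + 0.7071·q_1 = (2.5000, -2.5000).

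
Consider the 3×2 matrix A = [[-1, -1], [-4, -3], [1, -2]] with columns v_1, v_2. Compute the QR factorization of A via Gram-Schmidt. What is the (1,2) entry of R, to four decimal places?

v_1 = (-1, -4, 1); ‖v_1‖ = 4.2426, so e_1 = (-0.2357, -0.9428, 0.2357).
r_{12} = e_1·v_2 = 2.5927.

r_{12} = 2.5927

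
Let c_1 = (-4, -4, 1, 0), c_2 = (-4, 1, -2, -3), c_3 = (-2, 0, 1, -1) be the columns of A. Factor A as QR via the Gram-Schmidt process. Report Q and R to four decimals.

Q = [[-0.6963, -0.5368, -0.1805], [-0.6963, 0.4260, 0.3990], [0.1741, -0.4435, 0.8743], [0.0000, -0.5777, -0.2092]], R = [[5.7446, 1.7408, 1.5667], [0.0000, 5.1932, 1.2079], [0.0000, 0.0000, 1.4445]]

e_1 = c_1/‖c_1‖ = (-4, -4, 1, 0)/5.7446 = (-0.6963, -0.6963, 0.1741, 0.0000).
r_{12} = e_1·c_2 = 1.7408.
u_2 = c_2 − 1.7408·e_1 = (-2.7879, 2.2121, -2.3030, -3.0000).
‖u_2‖ = 5.1932, so e_2 = (-0.5368, 0.4260, -0.4435, -0.5777).
r_{13} = e_1·c_3 = 1.5667; r_{23} = e_2·c_3 = 1.2079.
u_3 = c_3 − 1.5667·e_1 − 1.2079·e_2 = (-0.2607, 0.5764, 1.2629, -0.3022).
‖u_3‖ = 1.4445, so e_3 = (-0.1805, 0.3990, 0.8743, -0.2092).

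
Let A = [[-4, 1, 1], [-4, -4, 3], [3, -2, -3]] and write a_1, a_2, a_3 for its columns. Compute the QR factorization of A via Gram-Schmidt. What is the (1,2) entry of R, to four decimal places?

a_1 = (-4, -4, 3); ‖a_1‖ = 6.4031, so q_1 = (-0.6247, -0.6247, 0.4685).
r_{12} = q_1·a_2 = 0.9370.

r_{12} = 0.9370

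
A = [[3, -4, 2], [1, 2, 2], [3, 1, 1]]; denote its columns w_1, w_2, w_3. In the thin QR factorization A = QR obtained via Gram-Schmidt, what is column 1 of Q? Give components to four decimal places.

w_1 = (3, 1, 3); ‖w_1‖ = 4.3589, so e_1 = (0.6882, 0.2294, 0.6882).

e_1 = (0.6882, 0.2294, 0.6882)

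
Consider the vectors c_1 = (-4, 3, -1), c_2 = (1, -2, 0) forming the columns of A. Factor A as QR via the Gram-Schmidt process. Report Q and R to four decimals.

c_1 = (-4, 3, -1); ‖c_1‖ = 5.0990, so q_1 = (-0.7845, 0.5883, -0.1961).
q_1·c_2 = (-0.7845)·1 + 0.5883·(-2) + (-0.1961)·0 = -1.9612.
u_2 = c_2 + 1.9612·q_1 = (-0.5385, -0.8462, -0.3846).
‖u_2‖ = 1.0742, so q_2 = (-0.5013, -0.7877, -0.3581).

Q = [[-0.7845, -0.5013], [0.5883, -0.7877], [-0.1961, -0.3581]], R = [[5.0990, -1.9612], [0.0000, 1.0742]]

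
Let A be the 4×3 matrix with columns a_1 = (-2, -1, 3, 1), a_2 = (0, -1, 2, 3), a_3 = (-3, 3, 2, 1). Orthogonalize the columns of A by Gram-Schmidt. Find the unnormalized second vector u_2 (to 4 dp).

a_1 = (-2, -1, 3, 1); ‖a_1‖ = 3.8730, so q_1 = (-0.5164, -0.2582, 0.7746, 0.2582).
q_1·a_2 = (-0.5164)·0 + (-0.2582)·(-1) + 0.7746·2 + 0.2582·3 = 2.5820.
u_2 = a_2 − 2.5820·q_1 = (1.3333, -0.3333, 0.0000, 2.3333).

u_2 = (1.3333, -0.3333, 0.0000, 2.3333)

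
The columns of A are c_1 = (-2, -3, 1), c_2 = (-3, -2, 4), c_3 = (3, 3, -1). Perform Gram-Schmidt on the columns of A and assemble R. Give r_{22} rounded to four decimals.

r_{22} = 3.2733

c_1 = (-2, -3, 1); ‖c_1‖ = 3.7417, so q_1 = (-0.5345, -0.8018, 0.2673).
q_1·c_2 = (-0.5345)·(-3) + (-0.8018)·(-2) + 0.2673·4 = 4.2762.
u_2 = c_2 − 4.2762·q_1 = (-0.7143, 1.4286, 2.8571).
r_{22} = ‖u_2‖ = 3.2733.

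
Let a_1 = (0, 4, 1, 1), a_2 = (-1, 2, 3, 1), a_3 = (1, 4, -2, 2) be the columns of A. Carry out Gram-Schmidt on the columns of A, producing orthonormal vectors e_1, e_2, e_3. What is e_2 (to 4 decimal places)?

e_2 = (-0.3780, -0.2520, 0.8819, 0.1260)

a_1 = (0, 4, 1, 1); ‖a_1‖ = 4.2426, so e_1 = (0.0000, 0.9428, 0.2357, 0.2357).
e_1·a_2 = 0.0000·(-1) + 0.9428·2 + 0.2357·3 + 0.2357·1 = 2.8284.
u_2 = a_2 − 2.8284·e_1 = (-1.0000, -0.6667, 2.3333, 0.3333).
‖u_2‖ = 2.6458, so e_2 = (-0.3780, -0.2520, 0.8819, 0.1260).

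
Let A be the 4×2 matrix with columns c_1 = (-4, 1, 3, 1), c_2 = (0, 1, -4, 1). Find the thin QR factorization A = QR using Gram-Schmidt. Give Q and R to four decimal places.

e_1 = c_1/‖c_1‖ = (-4, 1, 3, 1)/5.1962 = (-0.7698, 0.1925, 0.5774, 0.1925).
r_{12} = e_1·c_2 = -1.9245.
u_2 = c_2 + 1.9245·e_1 = (-1.4815, 1.3704, -2.8889, 1.3704).
‖u_2‖ = 3.7810, so e_2 = (-0.3918, 0.3624, -0.7640, 0.3624).

Q = [[-0.7698, -0.3918], [0.1925, 0.3624], [0.5774, -0.7640], [0.1925, 0.3624]], R = [[5.1962, -1.9245], [0.0000, 3.7810]]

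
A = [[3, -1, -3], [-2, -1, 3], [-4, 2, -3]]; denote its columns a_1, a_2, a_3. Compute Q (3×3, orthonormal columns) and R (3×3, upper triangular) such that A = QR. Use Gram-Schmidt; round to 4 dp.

Q = [[0.5571, -0.0385, -0.8296], [-0.3714, -0.9050, -0.2074], [-0.7428, 0.4236, -0.5185]], R = [[5.3852, -1.6713, -0.5571], [0.0000, 1.7908, -3.8704], [0.0000, 0.0000, 3.4219]]

q_1 = a_1/‖a_1‖ = (3, -2, -4)/5.3852 = (0.5571, -0.3714, -0.7428).
r_{12} = q_1·a_2 = -1.6713.
u_2 = a_2 + 1.6713·q_1 = (-0.0690, -1.6207, 0.7586).
‖u_2‖ = 1.7908, so q_2 = (-0.0385, -0.9050, 0.4236).
r_{13} = q_1·a_3 = -0.5571; r_{23} = q_2·a_3 = -3.8704.
u_3 = a_3 + 0.5571·q_1 + 3.8704·q_2 = (-2.8387, -0.7097, -1.7742).
‖u_3‖ = 3.4219, so q_3 = (-0.8296, -0.2074, -0.5185).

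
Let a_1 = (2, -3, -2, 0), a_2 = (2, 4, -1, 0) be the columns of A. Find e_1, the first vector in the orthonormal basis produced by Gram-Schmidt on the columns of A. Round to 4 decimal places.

e_1 = a_1/‖a_1‖ = (2, -3, -2, 0)/4.1231 = (0.4851, -0.7276, -0.4851, 0.0000).

e_1 = (0.4851, -0.7276, -0.4851, 0.0000)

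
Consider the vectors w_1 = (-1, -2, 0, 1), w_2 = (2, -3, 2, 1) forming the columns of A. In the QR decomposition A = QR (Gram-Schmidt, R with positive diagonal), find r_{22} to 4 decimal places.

r_{22} = 3.7193

w_1 = (-1, -2, 0, 1); ‖w_1‖ = 2.4495, so e_1 = (-0.4082, -0.8165, 0.0000, 0.4082).
e_1·w_2 = (-0.4082)·2 + (-0.8165)·(-3) + 0.0000·2 + 0.4082·1 = 2.0412.
u_2 = w_2 − 2.0412·e_1 = (2.8333, -1.3333, 2.0000, 0.1667).
r_{22} = ‖u_2‖ = 3.7193.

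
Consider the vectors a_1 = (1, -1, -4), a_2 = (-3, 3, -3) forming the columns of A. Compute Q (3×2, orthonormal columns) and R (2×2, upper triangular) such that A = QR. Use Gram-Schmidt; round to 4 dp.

Q = [[0.2357, -0.6667], [-0.2357, 0.6667], [-0.9428, -0.3333]], R = [[4.2426, 1.4142], [0.0000, 5.0000]]

a_1 = (1, -1, -4); ‖a_1‖ = 4.2426, so q_1 = (0.2357, -0.2357, -0.9428).
q_1·a_2 = 0.2357·(-3) + (-0.2357)·3 + (-0.9428)·(-3) = 1.4142.
u_2 = a_2 − 1.4142·q_1 = (-3.3333, 3.3333, -1.6667).
‖u_2‖ = 5.0000, so q_2 = (-0.6667, 0.6667, -0.3333).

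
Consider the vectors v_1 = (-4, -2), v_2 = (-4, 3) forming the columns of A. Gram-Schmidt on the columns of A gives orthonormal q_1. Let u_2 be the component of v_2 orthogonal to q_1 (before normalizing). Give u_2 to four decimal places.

q_1 = v_1/‖v_1‖ = (-4, -2)/4.4721 = (-0.8944, -0.4472).
r_{12} = q_1·v_2 = 2.2361.
u_2 = v_2 − 2.2361·q_1 = (-2.0000, 4.0000).

u_2 = (-2.0000, 4.0000)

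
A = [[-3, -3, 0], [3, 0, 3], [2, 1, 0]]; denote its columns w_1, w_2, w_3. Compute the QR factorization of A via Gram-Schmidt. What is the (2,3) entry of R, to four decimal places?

r_{23} = -2.1213

w_1 = (-3, 3, 2); ‖w_1‖ = 4.6904, so e_1 = (-0.6396, 0.6396, 0.4264).
e_1·w_2 = (-0.6396)·(-3) + 0.6396·0 + 0.4264·1 = 2.3452.
u_2 = w_2 − 2.3452·e_1 = (-1.5000, -1.5000, 0.0000).
‖u_2‖ = 2.1213, so e_2 = (-0.7071, -0.7071, 0.0000).
r_{23} = e_2·w_3 = -2.1213.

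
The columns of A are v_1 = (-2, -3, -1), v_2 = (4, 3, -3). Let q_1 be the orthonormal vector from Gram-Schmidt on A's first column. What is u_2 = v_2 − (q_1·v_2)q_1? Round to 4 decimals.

v_1 = (-2, -3, -1); ‖v_1‖ = 3.7417, so q_1 = (-0.5345, -0.8018, -0.2673).
q_1·v_2 = (-0.5345)·4 + (-0.8018)·3 + (-0.2673)·(-3) = -3.7417.
u_2 = v_2 + 3.7417·q_1 = (2.0000, 0.0000, -4.0000).

u_2 = (2.0000, 0.0000, -4.0000)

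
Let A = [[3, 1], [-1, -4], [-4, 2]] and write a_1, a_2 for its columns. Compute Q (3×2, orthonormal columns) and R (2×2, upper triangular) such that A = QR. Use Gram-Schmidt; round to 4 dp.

Q = [[0.5883, 0.2436], [-0.1961, -0.8821], [-0.7845, 0.4032]], R = [[5.0990, -0.1961], [0.0000, 4.5784]]

q_1 = a_1/‖a_1‖ = (3, -1, -4)/5.0990 = (0.5883, -0.1961, -0.7845).
r_{12} = q_1·a_2 = -0.1961.
u_2 = a_2 + 0.1961·q_1 = (1.1154, -4.0385, 1.8462).
‖u_2‖ = 4.5784, so q_2 = (0.2436, -0.8821, 0.4032).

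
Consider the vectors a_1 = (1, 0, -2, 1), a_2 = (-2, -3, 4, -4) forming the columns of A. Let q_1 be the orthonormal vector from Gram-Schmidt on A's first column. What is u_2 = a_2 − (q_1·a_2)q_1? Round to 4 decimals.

u_2 = (0.3333, -3.0000, -0.6667, -1.6667)

a_1 = (1, 0, -2, 1); ‖a_1‖ = 2.4495, so q_1 = (0.4082, 0.0000, -0.8165, 0.4082).
q_1·a_2 = 0.4082·(-2) + 0.0000·(-3) + (-0.8165)·4 + 0.4082·(-4) = -5.7155.
u_2 = a_2 + 5.7155·q_1 = (0.3333, -3.0000, -0.6667, -1.6667).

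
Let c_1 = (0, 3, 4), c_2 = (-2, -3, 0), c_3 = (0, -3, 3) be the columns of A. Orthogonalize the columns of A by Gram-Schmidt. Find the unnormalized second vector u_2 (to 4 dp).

c_1 = (0, 3, 4); ‖c_1‖ = 5.0000, so q_1 = (0.0000, 0.6000, 0.8000).
q_1·c_2 = 0.0000·(-2) + 0.6000·(-3) + 0.8000·0 = -1.8000.
u_2 = c_2 + 1.8000·q_1 = (-2.0000, -1.9200, 1.4400).

u_2 = (-2.0000, -1.9200, 1.4400)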